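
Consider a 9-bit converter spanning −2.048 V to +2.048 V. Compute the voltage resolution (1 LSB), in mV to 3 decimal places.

Full-scale span = 4.096 V.
LSB = 4.096 / 2^9 = 4.096 / 512 = 0.008 V = 8.000 mV.

8.000 mV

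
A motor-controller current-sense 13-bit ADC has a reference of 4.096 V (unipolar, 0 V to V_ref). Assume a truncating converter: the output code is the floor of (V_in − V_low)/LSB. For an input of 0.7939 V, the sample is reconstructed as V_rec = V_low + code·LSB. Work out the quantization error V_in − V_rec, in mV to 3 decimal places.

0.400 mV

LSB = 4.096/2^13 = 0.500 mV.
Scaled input = 1587.8000 LSBs, so code = 1587.
Reconstructed: 0.7935 V.
Difference: 0.0004 V → 0.400 mV.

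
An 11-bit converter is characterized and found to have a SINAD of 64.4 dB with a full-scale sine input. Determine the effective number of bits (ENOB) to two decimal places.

ENOB = (SINAD − 1.76) / 6.02 = (64.4 − 1.76)/6.02 = 10.405.

10.41 bits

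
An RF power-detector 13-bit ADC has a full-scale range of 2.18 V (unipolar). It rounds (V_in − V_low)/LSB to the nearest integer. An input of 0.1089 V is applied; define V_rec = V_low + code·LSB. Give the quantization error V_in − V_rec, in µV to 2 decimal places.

59.67 µV

One LSB is 2.18 V / 8192 = 266.11 µV.
(V_in − V_low)/LSB = (0.1089 − 0)/0.000266113 = 409.2242 → code 409 (round).
V_rec = 0 + 409·0.000266113 = 0.10884033 V.
Difference: 5.9668e-05 V → 59.67 µV.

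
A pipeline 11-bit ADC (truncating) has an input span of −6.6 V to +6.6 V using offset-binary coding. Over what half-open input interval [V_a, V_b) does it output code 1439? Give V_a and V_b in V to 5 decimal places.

LSB = 13.2/2^11 = 6.445 mV.
V_a = V_low + 1439·LSB = 2.6748 V; V_b = V_low + 1440·LSB = 2.68125 V.

[2.67480 V, 2.68125 V)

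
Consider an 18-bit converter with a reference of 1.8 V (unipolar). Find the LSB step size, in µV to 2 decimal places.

6.87 µV

Full-scale span = 1.8 V.
LSB = 1.8 / 2^18 = 1.8 / 262144 = 6.86646e-06 V = 6.87 µV.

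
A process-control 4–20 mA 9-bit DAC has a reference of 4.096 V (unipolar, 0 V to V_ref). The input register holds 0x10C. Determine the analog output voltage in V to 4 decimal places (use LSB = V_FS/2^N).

LSB = 4.096 V / 2^9 = 8.000 mV.
Code 0x10C = 268 decimal.
V_out = 0 + 268 × 0.008 V = 2.144 V.

2.1440 V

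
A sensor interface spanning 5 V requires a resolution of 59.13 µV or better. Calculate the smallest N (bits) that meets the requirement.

17 bits

Number of steps required ≥ 5 V / 59.13 µV = 84559.45.
Need 2^N ≥ 84559.45; 2^16 = 65536, 2^17 = 131072.
Minimum N = 17.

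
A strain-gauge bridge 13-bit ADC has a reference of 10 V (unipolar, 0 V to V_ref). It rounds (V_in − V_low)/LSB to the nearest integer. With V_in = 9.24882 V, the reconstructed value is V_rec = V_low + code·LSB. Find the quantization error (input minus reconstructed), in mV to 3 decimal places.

One LSB is 10 V / 8192 = 1.221 mV.
Scaled input = 7576.6333 LSBs, so code = 7577.
Reconstructed: 9.2492676 V.
Error = 9.24882 − 9.2492676 = -0.000447578 V = -0.448 mV.

-0.448 mV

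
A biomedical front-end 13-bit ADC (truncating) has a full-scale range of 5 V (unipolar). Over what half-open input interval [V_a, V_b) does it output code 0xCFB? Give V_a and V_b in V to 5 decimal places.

[2.02820 V, 2.02881 V)

LSB = 5/2^13 = 0.610 mV.
Code 0xCFB = 3323 decimal.
V_a = V_low + 3323·LSB = 2.0282 V; V_b = V_low + 3324·LSB = 2.02881 V.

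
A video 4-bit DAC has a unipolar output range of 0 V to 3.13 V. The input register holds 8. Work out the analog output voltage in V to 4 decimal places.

LSB = 3.13 V / 2^4 = 195.625 mV.
V_out = 0 + 8 × 0.195625 V = 1.565 V.

1.5650 V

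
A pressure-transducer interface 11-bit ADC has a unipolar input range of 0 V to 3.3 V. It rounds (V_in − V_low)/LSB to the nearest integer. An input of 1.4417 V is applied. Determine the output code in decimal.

code 895

With 2048 levels over 3.3 V, one step is 1.611 mV.
Input sits at 894.728 steps above V_low.
Round → code 895.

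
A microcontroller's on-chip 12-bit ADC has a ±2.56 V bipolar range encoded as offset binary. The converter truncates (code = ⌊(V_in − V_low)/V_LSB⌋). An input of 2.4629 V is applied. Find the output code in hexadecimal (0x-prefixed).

code 0xFB2 (decimal 4018)

With 4096 levels over 5.12 V, one step is 1.250 mV.
Input sits at 4018.320 steps above V_low.
Floor → code 4018.
In hexadecimal (0x-prefixed): 0xFB2.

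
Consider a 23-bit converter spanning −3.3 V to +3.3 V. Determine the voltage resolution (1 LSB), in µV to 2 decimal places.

0.79 µV

Full-scale span = 6.6 V.
LSB = 6.6 / 2^23 = 6.6 / 8388608 = 7.86781e-07 V = 0.79 µV.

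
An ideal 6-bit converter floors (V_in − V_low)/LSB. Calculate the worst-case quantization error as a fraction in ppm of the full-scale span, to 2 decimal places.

Truncating → worst-case error = 1 LSB = V_FS/2^6, so 1e+06/64 = 15625 ppm of full scale.

15625.00 ppm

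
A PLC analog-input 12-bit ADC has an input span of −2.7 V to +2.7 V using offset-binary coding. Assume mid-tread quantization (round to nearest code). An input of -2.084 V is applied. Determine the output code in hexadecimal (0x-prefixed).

code 0x1D3 (decimal 467)

Full-scale span = 5.4 V; LSB = 5.4/2^12 = 1.318 mV.
(-2.084 − (−2.7)) / 0.00131836 = 467.247 LSBs.
round(467.247) = 467.
In hexadecimal (0x-prefixed): 0x1D3.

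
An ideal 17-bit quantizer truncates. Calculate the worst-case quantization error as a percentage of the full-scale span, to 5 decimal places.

0.00076 %

Truncating → worst-case error = 1 LSB = V_FS/2^17, so 100/131072 = 0.000762939 % of full scale.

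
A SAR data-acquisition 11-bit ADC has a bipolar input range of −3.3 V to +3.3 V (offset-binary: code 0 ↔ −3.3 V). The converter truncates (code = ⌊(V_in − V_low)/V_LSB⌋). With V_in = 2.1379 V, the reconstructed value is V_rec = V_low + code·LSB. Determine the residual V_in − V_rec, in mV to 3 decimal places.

LSB = 6.6/2^11 = 3.223 mV.
(2.1379 − (−3.3))/0.00322266 = 1687.3968; ⌊·⌋ gives code 1687.
V_rec = (−3.3) + 1687·0.00322266 = 2.1366211 V.
Error = 2.1379 − 2.1366211 = 0.00127891 V = 1.279 mV.

1.279 mV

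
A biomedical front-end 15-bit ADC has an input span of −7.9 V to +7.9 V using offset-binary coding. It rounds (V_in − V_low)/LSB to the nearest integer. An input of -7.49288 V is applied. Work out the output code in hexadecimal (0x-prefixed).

Full-scale span = 15.8 V; LSB = 15.8/2^15 = 482.18 µV.
Input sits at 844.336 steps above V_low.
Round → code 844.
In hexadecimal (0x-prefixed): 0x34C.

code 0x34C (decimal 844)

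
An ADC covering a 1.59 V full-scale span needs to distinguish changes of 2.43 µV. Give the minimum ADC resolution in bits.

20 bits

Number of steps required ≥ 1.59 V / 2.43 µV = 654320.99.
Need 2^N ≥ 654320.99; 2^19 = 524288, 2^20 = 1048576.
Minimum N = 20.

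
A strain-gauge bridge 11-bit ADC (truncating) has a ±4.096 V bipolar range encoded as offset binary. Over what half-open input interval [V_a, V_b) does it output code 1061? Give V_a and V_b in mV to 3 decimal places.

LSB = 8.192/2^11 = 4.000 mV.
V_a = V_low + 1061·LSB = 0.148 V; V_b = V_low + 1062·LSB = 0.152 V.

[148.000 mV, 152.000 mV)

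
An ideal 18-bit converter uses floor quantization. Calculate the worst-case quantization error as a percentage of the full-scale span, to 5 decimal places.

Truncating → worst-case error = 1 LSB = V_FS/2^18, so 100/262144 = 0.00038147 % of full scale.

0.00038 %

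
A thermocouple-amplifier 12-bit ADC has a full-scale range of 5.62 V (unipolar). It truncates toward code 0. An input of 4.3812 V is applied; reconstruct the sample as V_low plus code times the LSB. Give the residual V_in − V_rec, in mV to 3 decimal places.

0.179 mV

One LSB is 5.62 V / 4096 = 1.372 mV.
Scaled input = 3193.1308 LSBs, so code = 3193.
Reconstructed: 4.3810205 V.
V_in − V_rec = 0.000179492 V = 0.179 mV.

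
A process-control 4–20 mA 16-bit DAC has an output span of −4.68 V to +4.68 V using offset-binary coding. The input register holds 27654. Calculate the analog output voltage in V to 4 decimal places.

-0.7304 V

LSB = 9.36 V / 2^16 = 142.82 µV.
V_out = (−4.68) + 27654 × 0.000142822 V = -0.730393 V.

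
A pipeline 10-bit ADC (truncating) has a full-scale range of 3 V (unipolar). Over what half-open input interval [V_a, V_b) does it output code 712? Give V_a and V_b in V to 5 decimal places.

LSB = 3/2^10 = 2.930 mV.
V_a = V_low + 712·LSB = 2.08594 V; V_b = V_low + 713·LSB = 2.08887 V.

[2.08594 V, 2.08887 V)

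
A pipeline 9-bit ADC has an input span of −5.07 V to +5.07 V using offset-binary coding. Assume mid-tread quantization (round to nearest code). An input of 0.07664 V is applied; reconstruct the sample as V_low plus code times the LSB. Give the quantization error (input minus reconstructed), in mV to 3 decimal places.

LSB = 10.14/2^9 = 19.805 mV.
(0.07664 − (−5.07))/0.0198047 = 259.8698; round gives code 260.
V_rec = (−5.07) + 260·0.0198047 = 0.07921875 V.
V_in − V_rec = -0.00257875 V = -2.579 mV.

-2.579 mV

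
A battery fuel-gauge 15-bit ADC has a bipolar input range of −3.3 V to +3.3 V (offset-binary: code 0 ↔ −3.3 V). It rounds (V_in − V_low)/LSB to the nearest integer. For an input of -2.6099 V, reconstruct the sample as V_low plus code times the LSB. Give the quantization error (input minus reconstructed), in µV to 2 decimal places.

48.73 µV

LSB = 6.6/2^15 = 201.42 µV.
Scaled input = 3426.2419 LSBs, so code = 3426.
V_rec = (−3.3) + 3426·0.000201416 = -2.6099487 V.
V_in − V_rec = 4.87305e-05 V = 48.73 µV.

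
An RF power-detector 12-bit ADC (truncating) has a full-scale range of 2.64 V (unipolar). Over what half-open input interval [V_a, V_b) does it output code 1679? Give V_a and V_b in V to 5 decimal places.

[1.08217 V, 1.08281 V)

LSB = 2.64/2^12 = 0.645 mV.
V_a = V_low + 1679·LSB = 1.08217 V; V_b = V_low + 1680·LSB = 1.08281 V.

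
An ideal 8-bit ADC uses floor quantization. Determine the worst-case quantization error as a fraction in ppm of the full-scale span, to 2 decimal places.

3906.25 ppm

Truncating → worst-case error = 1 LSB = V_FS/2^8, so 1e+06/256 = 3906.25 ppm of full scale.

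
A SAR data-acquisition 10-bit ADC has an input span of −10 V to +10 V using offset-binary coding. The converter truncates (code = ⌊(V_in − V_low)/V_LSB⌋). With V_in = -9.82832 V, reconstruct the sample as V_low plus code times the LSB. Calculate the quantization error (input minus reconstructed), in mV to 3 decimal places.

Step size: 20 V ÷ 2^10 = 19.531 mV.
Scaled input = 8.7900 LSBs, so code = 8.
Reconstructed: -9.84375 V.
Error = -9.82832 − (−9.84375) = 0.01543 V = 15.430 mV.

15.430 mV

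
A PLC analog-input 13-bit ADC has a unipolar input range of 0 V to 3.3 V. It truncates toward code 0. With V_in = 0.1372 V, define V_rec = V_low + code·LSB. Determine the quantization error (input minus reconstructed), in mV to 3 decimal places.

0.237 mV

One LSB is 3.3 V / 8192 = 402.83 µV.
(0.1372 − 0)/0.000402832 = 340.5886; ⌊·⌋ gives code 340.
Code 340 maps back to 0 + 340×0.000402832 V = 0.13696289 V.
V_in − V_rec = 0.000237109 V = 0.237 mV.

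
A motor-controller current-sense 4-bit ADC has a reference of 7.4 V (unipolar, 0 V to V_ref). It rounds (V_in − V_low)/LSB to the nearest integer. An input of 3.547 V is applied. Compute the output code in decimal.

code 8

LSB = 7.4 V / 16 = 462.500 mV.
(V_in − V_low)/LSB = (3.547 − 0) / 0.4625 = 7.669.
So the output code is 8.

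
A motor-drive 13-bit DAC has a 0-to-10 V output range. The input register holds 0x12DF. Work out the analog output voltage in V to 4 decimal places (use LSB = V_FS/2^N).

5.8972 V

LSB = 10 V / 2^13 = 1.221 mV.
Code 0x12DF = 4831 decimal.
V_out = 0 + 4831 × 0.0012207 V = 5.89722 V.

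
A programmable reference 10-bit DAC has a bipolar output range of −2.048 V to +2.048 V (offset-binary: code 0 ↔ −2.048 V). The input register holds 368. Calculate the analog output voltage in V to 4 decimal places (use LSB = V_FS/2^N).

LSB = 4.096 V / 2^10 = 4.000 mV.
V_out = (−2.048) + 368 × 0.004 V = -0.576 V.

-0.5760 V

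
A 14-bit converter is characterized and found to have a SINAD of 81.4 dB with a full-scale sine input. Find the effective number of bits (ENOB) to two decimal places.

ENOB = (SINAD − 1.76) / 6.02 = (81.4 − 1.76)/6.02 = 13.229.

13.23 bits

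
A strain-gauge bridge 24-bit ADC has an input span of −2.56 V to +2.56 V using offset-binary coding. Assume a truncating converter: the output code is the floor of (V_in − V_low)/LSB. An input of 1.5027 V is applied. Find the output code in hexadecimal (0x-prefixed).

code 0xCB228F (decimal 13312655)

Full-scale span = 5.12 V; LSB = 5.12/2^24 = 0.31 µV.
Input sits at 13312655.360 steps above V_low.
⌊·⌋(13312655.360) = 13312655.
In hexadecimal (0x-prefixed): 0xCB228F.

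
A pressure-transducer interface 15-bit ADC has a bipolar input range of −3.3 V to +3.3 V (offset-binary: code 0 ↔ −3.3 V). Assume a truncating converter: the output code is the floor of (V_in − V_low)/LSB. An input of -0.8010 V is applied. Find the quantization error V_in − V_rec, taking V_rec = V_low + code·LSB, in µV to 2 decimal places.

31.49 µV

Step size: 6.6 V ÷ 2^15 = 201.42 µV.
Scaled input = 12407.1564 LSBs, so code = 12407.
Code 12407 maps back to (−3.3) + 12407×0.000201416 V = -0.80103149 V.
V_in − V_rec = 3.14941e-05 V = 31.49 µV.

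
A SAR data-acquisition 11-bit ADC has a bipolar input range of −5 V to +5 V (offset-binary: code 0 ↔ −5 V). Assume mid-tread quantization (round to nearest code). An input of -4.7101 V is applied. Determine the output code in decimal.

code 59

LSB = 10 V / 2048 = 4.883 mV.
(V_in − V_low)/LSB = (-4.7101 − (−5)) / 0.00488281 = 59.372.
round(59.372) = 59.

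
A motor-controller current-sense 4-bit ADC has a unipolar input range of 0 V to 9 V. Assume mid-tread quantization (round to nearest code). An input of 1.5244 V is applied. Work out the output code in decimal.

code 3

LSB = 9 V / 16 = 0.5625 V.
(V_in − V_low)/LSB = (1.5244 − 0) / 0.5625 = 2.710.
So the output code is 3.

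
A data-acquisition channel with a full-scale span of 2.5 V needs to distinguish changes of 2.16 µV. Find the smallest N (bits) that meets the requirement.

21 bits

Number of steps required ≥ 2.5 V / 2.16 µV = 1157407.41.
Need 2^N ≥ 1157407.41; 2^20 = 1048576, 2^21 = 2097152.
Minimum N = 21.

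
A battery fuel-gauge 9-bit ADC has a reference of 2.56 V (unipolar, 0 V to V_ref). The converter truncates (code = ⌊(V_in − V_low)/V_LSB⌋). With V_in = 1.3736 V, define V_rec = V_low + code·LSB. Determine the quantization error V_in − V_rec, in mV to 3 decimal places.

3.600 mV

One LSB is 2.56 V / 512 = 5.000 mV.
Scaled input = 274.7200 LSBs, so code = 274.
V_rec = 0 + 274·0.005 = 1.37 V.
Difference: 0.0036 V → 3.600 mV.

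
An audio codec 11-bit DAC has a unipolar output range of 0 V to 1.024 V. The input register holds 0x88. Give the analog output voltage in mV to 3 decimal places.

68.000 mV

LSB = 1.024 V / 2^11 = 0.500 mV.
Code 0x88 = 136 decimal.
V_out = 0 + 136 × 0.0005 V = 0.068 V.
= 68.000 mV.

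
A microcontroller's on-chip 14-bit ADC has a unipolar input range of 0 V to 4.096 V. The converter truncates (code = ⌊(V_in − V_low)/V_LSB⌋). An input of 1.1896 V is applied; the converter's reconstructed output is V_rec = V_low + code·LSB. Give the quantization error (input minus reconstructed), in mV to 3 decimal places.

0.100 mV

One LSB is 4.096 V / 16384 = 250.00 µV.
Scaled input = 4758.4000 LSBs, so code = 4758.
V_rec = 0 + 4758·0.00025 = 1.1895 V.
V_in − V_rec = 0.0001 V = 0.100 mV.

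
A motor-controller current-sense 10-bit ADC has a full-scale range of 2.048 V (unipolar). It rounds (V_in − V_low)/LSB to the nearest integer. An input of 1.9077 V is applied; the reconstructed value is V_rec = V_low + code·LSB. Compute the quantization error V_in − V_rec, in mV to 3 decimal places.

Step size: 2.048 V ÷ 2^10 = 2.000 mV.
Scaled input = 953.8500 LSBs, so code = 954.
Reconstructed: 1.908 V.
Error = 1.9077 − 1.908 = -0.0003 V = -0.300 mV.

-0.300 mV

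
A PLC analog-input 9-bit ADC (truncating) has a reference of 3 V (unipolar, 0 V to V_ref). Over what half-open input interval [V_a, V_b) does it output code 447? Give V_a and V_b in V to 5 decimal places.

LSB = 3/2^9 = 5.859 mV.
V_a = V_low + 447·LSB = 2.61914 V; V_b = V_low + 448·LSB = 2.625 V.

[2.61914 V, 2.62500 V)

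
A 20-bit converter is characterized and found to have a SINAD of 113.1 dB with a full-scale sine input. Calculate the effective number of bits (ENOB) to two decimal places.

18.50 bits

ENOB = (SINAD − 1.76) / 6.02 = (113.1 − 1.76)/6.02 = 18.495.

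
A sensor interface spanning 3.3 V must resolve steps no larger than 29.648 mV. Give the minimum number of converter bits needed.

7 bits

Number of steps required ≥ 3.3 V / 29.648 mV = 111.31.
Need 2^N ≥ 111.31; 2^6 = 64, 2^7 = 128.
Minimum N = 7.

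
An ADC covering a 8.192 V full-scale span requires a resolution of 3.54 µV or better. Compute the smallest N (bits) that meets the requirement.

22 bits

Number of steps required ≥ 8.192 V / 3.54 µV = 2314124.29.
Need 2^N ≥ 2314124.29; 2^21 = 2097152, 2^22 = 4194304.
Minimum N = 22.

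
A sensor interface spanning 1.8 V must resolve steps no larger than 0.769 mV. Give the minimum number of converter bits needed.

Number of steps required ≥ 1.8 V / 0.769 mV = 2340.70.
Need 2^N ≥ 2340.70; 2^11 = 2048, 2^12 = 4096.
Minimum N = 12.

12 bits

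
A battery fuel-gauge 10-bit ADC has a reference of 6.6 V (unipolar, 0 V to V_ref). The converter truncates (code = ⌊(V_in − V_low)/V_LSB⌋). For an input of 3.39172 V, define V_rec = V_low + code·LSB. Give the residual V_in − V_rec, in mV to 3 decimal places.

1.486 mV

One LSB is 6.6 V / 1024 = 6.445 mV.
(V_in − V_low)/LSB = (3.39172 − 0)/0.00644531 = 526.2305 → code 526 (floor).
Code 526 maps back to 0 + 526×0.00644531 V = 3.3902344 V.
Error = 3.39172 − 3.3902344 = 0.00148562 V = 1.486 mV.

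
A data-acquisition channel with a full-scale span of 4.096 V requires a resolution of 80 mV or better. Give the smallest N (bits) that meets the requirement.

Number of steps required ≥ 4.096 V / 80 mV = 51.20.
Need 2^N ≥ 51.20; 2^5 = 32, 2^6 = 64.
Minimum N = 6.

6 bits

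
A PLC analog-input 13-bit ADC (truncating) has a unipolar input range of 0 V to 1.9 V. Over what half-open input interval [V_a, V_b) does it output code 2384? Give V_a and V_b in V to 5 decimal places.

[0.55293 V, 0.55316 V)

LSB = 1.9/2^13 = 231.93 µV.
V_a = V_low + 2384·LSB = 0.55293 V; V_b = V_low + 2385·LSB = 0.553162 V.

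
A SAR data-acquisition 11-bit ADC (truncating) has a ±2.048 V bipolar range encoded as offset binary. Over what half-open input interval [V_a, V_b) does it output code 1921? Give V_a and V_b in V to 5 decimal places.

[1.79400 V, 1.79600 V)

LSB = 4.096/2^11 = 2.000 mV.
V_a = V_low + 1921·LSB = 1.794 V; V_b = V_low + 1922·LSB = 1.796 V.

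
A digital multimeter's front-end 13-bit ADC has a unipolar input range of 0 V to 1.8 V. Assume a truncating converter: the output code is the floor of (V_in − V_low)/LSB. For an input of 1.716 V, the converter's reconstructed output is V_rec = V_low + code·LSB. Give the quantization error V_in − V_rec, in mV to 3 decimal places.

LSB = 1.8/2^13 = 219.73 µV.
(V_in − V_low)/LSB = (1.716 − 0)/0.000219727 = 7809.7067 → code 7809 (floor).
V_rec = 0 + 7809·0.000219727 = 1.7158447 V.
Error = 1.716 − 1.7158447 = 0.000155273 V = 0.155 mV.

0.155 mV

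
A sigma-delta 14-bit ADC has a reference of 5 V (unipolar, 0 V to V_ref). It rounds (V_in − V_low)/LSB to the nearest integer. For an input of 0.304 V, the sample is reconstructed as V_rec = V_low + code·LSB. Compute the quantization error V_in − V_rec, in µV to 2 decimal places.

44.92 µV

Step size: 5 V ÷ 2^14 = 305.18 µV.
Scaled input = 996.1472 LSBs, so code = 996.
Code 996 maps back to 0 + 996×0.000305176 V = 0.30395508 V.
Difference: 4.49219e-05 V → 44.92 µV.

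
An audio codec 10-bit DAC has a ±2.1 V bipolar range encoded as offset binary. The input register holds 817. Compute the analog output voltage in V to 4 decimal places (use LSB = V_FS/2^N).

1.2510 V

LSB = 4.2 V / 2^10 = 4.102 mV.
V_out = (−2.1) + 817 × 0.00410156 V = 1.25098 V.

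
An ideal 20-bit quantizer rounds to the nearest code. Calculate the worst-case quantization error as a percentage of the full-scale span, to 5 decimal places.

Rounding → worst-case error = ½ LSB = V_FS/2^21, so 100/2097152 = 4.76837e-05 % of full scale.

0.00005 %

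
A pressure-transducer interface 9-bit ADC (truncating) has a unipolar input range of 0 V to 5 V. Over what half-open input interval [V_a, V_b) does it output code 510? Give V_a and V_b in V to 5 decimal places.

LSB = 5/2^9 = 9.766 mV.
V_a = V_low + 510·LSB = 4.98047 V; V_b = V_low + 511·LSB = 4.99023 V.

[4.98047 V, 4.99023 V)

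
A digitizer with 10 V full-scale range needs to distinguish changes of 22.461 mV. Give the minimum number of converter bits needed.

Number of steps required ≥ 10 V / 22.461 mV = 445.22.
Need 2^N ≥ 445.22; 2^8 = 256, 2^9 = 512.
Minimum N = 9.

9 bits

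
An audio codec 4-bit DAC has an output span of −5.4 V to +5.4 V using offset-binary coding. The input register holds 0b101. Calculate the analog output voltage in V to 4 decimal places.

-2.0250 V

LSB = 10.8 V / 2^4 = 0.6750 V.
Code 0b101 = 5 decimal.
V_out = (−5.4) + 5 × 0.675 V = -2.025 V.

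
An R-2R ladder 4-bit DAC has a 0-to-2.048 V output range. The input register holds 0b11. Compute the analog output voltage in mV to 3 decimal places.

LSB = 2.048 V / 2^4 = 128.000 mV.
Code 0b11 = 3 decimal.
V_out = 0 + 3 × 0.128 V = 0.384 V.
= 384.000 mV.

384.000 mV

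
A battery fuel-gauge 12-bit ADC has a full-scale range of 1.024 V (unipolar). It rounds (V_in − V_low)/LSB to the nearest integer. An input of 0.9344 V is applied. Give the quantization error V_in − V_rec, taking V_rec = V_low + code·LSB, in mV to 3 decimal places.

LSB = 1.024/2^12 = 250.00 µV.
Scaled input = 3737.6000 LSBs, so code = 3738.
Code 3738 maps back to 0 + 3738×0.00025 V = 0.9345 V.
Difference: -0.0001 V → -0.100 mV.

-0.100 mV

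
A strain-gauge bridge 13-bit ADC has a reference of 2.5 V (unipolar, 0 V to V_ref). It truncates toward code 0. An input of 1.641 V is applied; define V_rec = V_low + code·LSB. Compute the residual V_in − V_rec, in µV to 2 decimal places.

One LSB is 2.5 V / 8192 = 305.18 µV.
(V_in − V_low)/LSB = (1.641 − 0)/0.000305176 = 5377.2288 → code 5377 (floor).
Code 5377 maps back to 0 + 5377×0.000305176 V = 1.6409302 V.
V_in − V_rec = 6.98242e-05 V = 69.82 µV.

69.82 µV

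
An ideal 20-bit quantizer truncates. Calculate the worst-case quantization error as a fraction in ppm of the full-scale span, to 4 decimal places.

Truncating → worst-case error = 1 LSB = V_FS/2^20, so 1e+06/1048576 = 0.953674 ppm of full scale.

0.9537 ppm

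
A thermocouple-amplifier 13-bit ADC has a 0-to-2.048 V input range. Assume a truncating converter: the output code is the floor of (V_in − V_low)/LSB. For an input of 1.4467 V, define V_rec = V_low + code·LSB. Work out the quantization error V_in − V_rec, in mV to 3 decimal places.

One LSB is 2.048 V / 8192 = 250.00 µV.
Scaled input = 5786.8000 LSBs, so code = 5786.
Reconstructed: 1.4465 V.
Difference: 0.0002 V → 0.200 mV.

0.200 mV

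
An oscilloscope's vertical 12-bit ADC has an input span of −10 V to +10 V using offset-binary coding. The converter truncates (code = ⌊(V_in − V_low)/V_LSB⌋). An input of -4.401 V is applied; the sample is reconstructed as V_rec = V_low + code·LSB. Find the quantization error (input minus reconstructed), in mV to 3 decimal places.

3.297 mV

LSB = 20/2^12 = 4.883 mV.
Scaled input = 1146.6752 LSBs, so code = 1146.
V_rec = (−10) + 1146·0.00488281 = -4.4042969 V.
Error = -4.401 − (−4.4042969) = 0.00329687 V = 3.297 mV.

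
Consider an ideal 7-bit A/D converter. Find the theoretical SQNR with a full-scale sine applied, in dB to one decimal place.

SNR ≈ 6.02·N + 1.76 dB = 6.02·7 + 1.76 = 43.90 dB.

43.9 dB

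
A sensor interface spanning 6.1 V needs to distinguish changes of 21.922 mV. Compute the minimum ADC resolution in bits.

9 bits

Number of steps required ≥ 6.1 V / 21.922 mV = 278.26.
Need 2^N ≥ 278.26; 2^8 = 256, 2^9 = 512.
Minimum N = 9.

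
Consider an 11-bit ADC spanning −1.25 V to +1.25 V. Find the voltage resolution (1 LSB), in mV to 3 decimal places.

1.221 mV

Full-scale span = 2.5 V.
LSB = 2.5 / 2^11 = 2.5 / 2048 = 0.0012207 V = 1.221 mV.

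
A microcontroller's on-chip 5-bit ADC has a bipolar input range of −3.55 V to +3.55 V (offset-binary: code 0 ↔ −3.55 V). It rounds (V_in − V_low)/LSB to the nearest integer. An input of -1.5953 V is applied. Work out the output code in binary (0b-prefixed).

code 0b1001 (decimal 9)

With 32 levels over 7.1 V, one step is 221.875 mV.
(V_in − V_low)/LSB = (-1.5953 − (−3.55)) / 0.221875 = 8.810.
round(8.810) = 9.
In binary (0b-prefixed): 0b1001.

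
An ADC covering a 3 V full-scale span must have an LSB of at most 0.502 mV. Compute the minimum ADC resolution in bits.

13 bits

Number of steps required ≥ 3 V / 0.502 mV = 5976.10.
Need 2^N ≥ 5976.10; 2^12 = 4096, 2^13 = 8192.
Minimum N = 13.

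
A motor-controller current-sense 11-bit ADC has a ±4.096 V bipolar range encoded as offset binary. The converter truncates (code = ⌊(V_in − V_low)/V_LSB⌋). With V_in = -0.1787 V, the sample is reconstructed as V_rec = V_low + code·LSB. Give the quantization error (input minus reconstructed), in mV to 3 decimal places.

1.300 mV

Step size: 8.192 V ÷ 2^11 = 4.000 mV.
Scaled input = 979.3250 LSBs, so code = 979.
Reconstructed: -0.18 V.
Error = -0.1787 − (−0.18) = 0.0013 V = 1.300 mV.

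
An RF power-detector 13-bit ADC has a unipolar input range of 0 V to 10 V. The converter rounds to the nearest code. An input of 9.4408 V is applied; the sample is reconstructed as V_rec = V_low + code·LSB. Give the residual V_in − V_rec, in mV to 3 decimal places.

LSB = 10/2^13 = 1.221 mV.
(V_in − V_low)/LSB = (9.4408 − 0)/0.0012207 = 7733.9034 → code 7734 (round).
Code 7734 maps back to 0 + 7734×0.0012207 V = 9.440918 V.
Error = 9.4408 − 9.440918 = -0.000117969 V = -0.118 mV.

-0.118 mV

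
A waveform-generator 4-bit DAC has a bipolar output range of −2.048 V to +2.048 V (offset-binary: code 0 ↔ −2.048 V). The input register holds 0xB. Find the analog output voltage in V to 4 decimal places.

0.7680 V

LSB = 4.096 V / 2^4 = 256.000 mV.
Code 0xB = 11 decimal.
V_out = (−2.048) + 11 × 0.256 V = 0.768 V.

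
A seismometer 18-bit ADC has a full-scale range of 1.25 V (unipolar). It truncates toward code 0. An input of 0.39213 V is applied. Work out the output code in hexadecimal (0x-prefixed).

Full-scale span = 1.25 V; LSB = 1.25/2^18 = 4.77 µV.
(0.39213 − 0) / 4.76837e-06 = 82235.621 LSBs.
So the output code is 82235.
In hexadecimal (0x-prefixed): 0x1413B.

code 0x1413B (decimal 82235)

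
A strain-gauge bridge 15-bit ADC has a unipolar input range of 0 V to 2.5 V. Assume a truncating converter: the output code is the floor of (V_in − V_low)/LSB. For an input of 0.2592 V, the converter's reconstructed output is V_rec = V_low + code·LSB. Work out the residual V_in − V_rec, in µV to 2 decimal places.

LSB = 2.5/2^15 = 76.29 µV.
(V_in − V_low)/LSB = (0.2592 − 0)/7.62939e-05 = 3397.3862 → code 3397 (floor).
Reconstructed: 0.25917053 V.
V_in − V_rec = 2.94678e-05 V = 29.47 µV.

29.47 µV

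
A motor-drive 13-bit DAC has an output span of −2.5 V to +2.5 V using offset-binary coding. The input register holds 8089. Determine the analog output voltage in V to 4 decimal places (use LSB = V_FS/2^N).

LSB = 5 V / 2^13 = 0.610 mV.
V_out = (−2.5) + 8089 × 0.000610352 V = 2.43713 V.

2.4371 V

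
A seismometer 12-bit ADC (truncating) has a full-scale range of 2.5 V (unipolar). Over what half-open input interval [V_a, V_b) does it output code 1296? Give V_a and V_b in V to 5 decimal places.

LSB = 2.5/2^12 = 0.610 mV.
V_a = V_low + 1296·LSB = 0.791016 V; V_b = V_low + 1297·LSB = 0.791626 V.

[0.79102 V, 0.79163 V)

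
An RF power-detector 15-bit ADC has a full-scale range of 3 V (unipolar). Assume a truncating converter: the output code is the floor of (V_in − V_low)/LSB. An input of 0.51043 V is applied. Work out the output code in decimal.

Full-scale span = 3 V; LSB = 3/2^15 = 91.55 µV.
(V_in − V_low)/LSB = (0.51043 − 0) / 9.15527e-05 = 5575.257.
⌊·⌋(5575.257) = 5575.

code 5575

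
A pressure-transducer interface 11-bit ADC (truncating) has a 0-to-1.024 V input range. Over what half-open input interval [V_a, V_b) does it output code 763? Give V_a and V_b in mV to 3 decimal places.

LSB = 1.024/2^11 = 0.500 mV.
V_a = V_low + 763·LSB = 0.3815 V; V_b = V_low + 764·LSB = 0.382 V.

[381.500 mV, 382.000 mV)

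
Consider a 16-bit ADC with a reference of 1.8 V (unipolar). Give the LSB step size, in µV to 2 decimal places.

Full-scale span = 1.8 V.
LSB = 1.8 / 2^16 = 1.8 / 65536 = 2.74658e-05 V = 27.47 µV.

27.47 µV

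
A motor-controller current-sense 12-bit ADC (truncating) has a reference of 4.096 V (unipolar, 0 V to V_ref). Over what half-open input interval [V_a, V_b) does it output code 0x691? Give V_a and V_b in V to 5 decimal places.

[1.68100 V, 1.68200 V)

LSB = 4.096/2^12 = 1.000 mV.
Code 0x691 = 1681 decimal.
V_a = V_low + 1681·LSB = 1.681 V; V_b = V_low + 1682·LSB = 1.682 V.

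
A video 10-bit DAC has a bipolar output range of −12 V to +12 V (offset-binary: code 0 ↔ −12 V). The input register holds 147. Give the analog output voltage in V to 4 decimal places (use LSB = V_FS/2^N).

LSB = 24 V / 2^10 = 23.438 mV.
V_out = (−12) + 147 × 0.0234375 V = -8.55469 V.

-8.5547 V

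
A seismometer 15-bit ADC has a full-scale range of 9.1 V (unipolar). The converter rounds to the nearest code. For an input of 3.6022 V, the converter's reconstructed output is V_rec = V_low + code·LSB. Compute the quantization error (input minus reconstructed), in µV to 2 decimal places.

24.10 µV

LSB = 9.1/2^15 = 277.71 µV.
Scaled input = 12971.0868 LSBs, so code = 12971.
Code 12971 maps back to 0 + 12971×0.00027771 V = 3.6021759 V.
V_in − V_rec = 2.40967e-05 V = 24.10 µV.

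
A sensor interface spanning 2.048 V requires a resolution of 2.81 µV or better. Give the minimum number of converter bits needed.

Number of steps required ≥ 2.048 V / 2.81 µV = 728825.62.
Need 2^N ≥ 728825.62; 2^19 = 524288, 2^20 = 1048576.
Minimum N = 20.

20 bits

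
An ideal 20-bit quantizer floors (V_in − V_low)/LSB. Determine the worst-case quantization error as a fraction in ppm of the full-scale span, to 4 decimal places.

Truncating → worst-case error = 1 LSB = V_FS/2^20, so 1e+06/1048576 = 0.953674 ppm of full scale.

0.9537 ppm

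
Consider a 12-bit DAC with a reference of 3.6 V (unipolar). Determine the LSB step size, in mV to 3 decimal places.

Full-scale span = 3.6 V.
LSB = 3.6 / 2^12 = 3.6 / 4096 = 0.000878906 V = 0.879 mV.

0.879 mV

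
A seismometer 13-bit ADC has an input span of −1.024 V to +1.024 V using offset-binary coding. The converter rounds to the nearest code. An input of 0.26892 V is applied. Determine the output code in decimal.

Full-scale span = 2.048 V; LSB = 2.048/2^13 = 250.00 µV.
(0.26892 − (−1.024)) / 0.00025 = 5171.680 LSBs.
round(5171.680) = 5172.

code 5172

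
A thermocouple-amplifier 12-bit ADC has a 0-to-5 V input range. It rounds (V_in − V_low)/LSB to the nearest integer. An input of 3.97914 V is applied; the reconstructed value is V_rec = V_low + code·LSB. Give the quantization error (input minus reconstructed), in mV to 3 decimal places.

One LSB is 5 V / 4096 = 1.221 mV.
Scaled input = 3259.7115 LSBs, so code = 3260.
V_rec = 0 + 3260·0.0012207 = 3.9794922 V.
V_in − V_rec = -0.000352188 V = -0.352 mV.

-0.352 mV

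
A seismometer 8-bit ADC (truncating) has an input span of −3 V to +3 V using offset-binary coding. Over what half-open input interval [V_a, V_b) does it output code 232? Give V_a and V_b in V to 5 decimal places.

LSB = 6/2^8 = 23.438 mV.
V_a = V_low + 232·LSB = 2.4375 V; V_b = V_low + 233·LSB = 2.46094 V.

[2.43750 V, 2.46094 V)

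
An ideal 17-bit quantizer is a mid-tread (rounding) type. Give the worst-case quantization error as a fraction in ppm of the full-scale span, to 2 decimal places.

Rounding → worst-case error = ½ LSB = V_FS/2^18, so 1e+06/262144 = 3.8147 ppm of full scale.

3.81 ppm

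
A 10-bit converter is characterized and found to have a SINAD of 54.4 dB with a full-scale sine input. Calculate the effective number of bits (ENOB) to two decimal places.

ENOB = (SINAD − 1.76) / 6.02 = (54.4 − 1.76)/6.02 = 8.744.

8.74 bits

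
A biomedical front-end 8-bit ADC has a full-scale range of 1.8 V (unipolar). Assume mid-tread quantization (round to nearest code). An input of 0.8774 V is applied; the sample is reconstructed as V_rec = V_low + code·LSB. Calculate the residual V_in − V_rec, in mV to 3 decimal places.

LSB = 1.8/2^8 = 7.031 mV.
(0.8774 − 0)/0.00703125 = 124.7858; round gives code 125.
Reconstructed: 0.87890625 V.
Error = 0.8774 − 0.87890625 = -0.00150625 V = -1.506 mV.

-1.506 mV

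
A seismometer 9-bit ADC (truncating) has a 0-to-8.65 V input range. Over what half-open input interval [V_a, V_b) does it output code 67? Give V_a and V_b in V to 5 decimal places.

[1.13193 V, 1.14883 V)

LSB = 8.65/2^9 = 16.895 mV.
V_a = V_low + 67·LSB = 1.13193 V; V_b = V_low + 68·LSB = 1.14883 V.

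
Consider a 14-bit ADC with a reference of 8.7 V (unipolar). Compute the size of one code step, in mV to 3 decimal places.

Full-scale span = 8.7 V.
LSB = 8.7 / 2^14 = 8.7 / 16384 = 0.000531006 V = 0.531 mV.

0.531 mV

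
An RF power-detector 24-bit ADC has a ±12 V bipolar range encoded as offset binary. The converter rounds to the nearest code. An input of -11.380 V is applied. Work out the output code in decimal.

code 433411

Full-scale span = 24 V; LSB = 24/2^24 = 1.43 µV.
(V_in − V_low)/LSB = (-11.380 − (−12)) / 1.43051e-06 = 433411.413.
round(433411.413) = 433411.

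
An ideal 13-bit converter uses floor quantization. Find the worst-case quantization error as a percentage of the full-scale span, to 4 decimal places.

0.0122 %

Truncating → worst-case error = 1 LSB = V_FS/2^13, so 100/8192 = 0.012207 % of full scale.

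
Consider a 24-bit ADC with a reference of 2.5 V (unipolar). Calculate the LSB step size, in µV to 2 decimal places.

0.15 µV

Full-scale span = 2.5 V.
LSB = 2.5 / 2^24 = 2.5 / 16777216 = 1.49012e-07 V = 0.15 µV.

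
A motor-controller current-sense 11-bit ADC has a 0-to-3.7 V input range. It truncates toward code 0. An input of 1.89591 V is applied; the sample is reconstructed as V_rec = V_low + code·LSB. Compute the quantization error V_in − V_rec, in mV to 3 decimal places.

0.744 mV

LSB = 3.7/2^11 = 1.807 mV.
Scaled input = 1049.4118 LSBs, so code = 1049.
Reconstructed: 1.895166 V.
Difference: 0.000743984 V → 0.744 mV.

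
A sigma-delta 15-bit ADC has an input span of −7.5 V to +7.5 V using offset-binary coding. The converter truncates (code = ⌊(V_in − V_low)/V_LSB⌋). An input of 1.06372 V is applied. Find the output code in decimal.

LSB = 15 V / 32768 = 457.76 µV.
Input sits at 18707.732 steps above V_low.
⌊·⌋(18707.732) = 18707.

code 18707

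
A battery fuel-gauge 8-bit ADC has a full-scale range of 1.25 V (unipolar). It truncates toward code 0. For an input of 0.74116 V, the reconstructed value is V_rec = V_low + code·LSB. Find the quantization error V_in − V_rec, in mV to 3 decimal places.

One LSB is 1.25 V / 256 = 4.883 mV.
(V_in − V_low)/LSB = (0.74116 − 0)/0.00488281 = 151.7896 → code 151 (floor).
Reconstructed: 0.73730469 V.
V_in − V_rec = 0.00385531 V = 3.855 mV.

3.855 mV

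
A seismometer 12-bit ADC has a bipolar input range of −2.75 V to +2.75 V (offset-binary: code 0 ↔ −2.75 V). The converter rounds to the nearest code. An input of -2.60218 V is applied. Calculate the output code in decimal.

Full-scale span = 5.5 V; LSB = 5.5/2^12 = 1.343 mV.
(V_in − V_low)/LSB = (-2.60218 − (−2.75)) / 0.00134277 = 110.086.
Round → code 110.

code 110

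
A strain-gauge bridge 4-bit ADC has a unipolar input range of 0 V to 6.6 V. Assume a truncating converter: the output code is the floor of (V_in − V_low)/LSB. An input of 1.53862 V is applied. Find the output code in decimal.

LSB = 6.6 V / 16 = 412.500 mV.
(1.53862 − 0) / 0.4125 = 3.730 LSBs.
⌊·⌋(3.730) = 3.

code 3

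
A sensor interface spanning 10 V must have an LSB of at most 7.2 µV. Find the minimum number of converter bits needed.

Number of steps required ≥ 10 V / 7.2 µV = 1388888.89.
Need 2^N ≥ 1388888.89; 2^20 = 1048576, 2^21 = 2097152.
Minimum N = 21.

21 bits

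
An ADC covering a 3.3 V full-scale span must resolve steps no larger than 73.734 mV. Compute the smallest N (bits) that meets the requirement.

Number of steps required ≥ 3.3 V / 73.734 mV = 44.76.
Need 2^N ≥ 44.76; 2^5 = 32, 2^6 = 64.
Minimum N = 6.

6 bits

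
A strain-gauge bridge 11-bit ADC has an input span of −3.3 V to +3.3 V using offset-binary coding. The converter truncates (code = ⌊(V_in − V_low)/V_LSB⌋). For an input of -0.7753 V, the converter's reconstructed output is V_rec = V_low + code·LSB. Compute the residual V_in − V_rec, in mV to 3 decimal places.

1.360 mV

One LSB is 6.6 V / 2048 = 3.223 mV.
(-0.7753 − (−3.3))/0.00322266 = 783.4221; ⌊·⌋ gives code 783.
Code 783 maps back to (−3.3) + 783×0.00322266 V = -0.77666016 V.
Difference: 0.00136016 V → 1.360 mV.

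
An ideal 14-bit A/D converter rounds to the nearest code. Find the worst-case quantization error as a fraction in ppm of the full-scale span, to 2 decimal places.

Rounding → worst-case error = ½ LSB = V_FS/2^15, so 1e+06/32768 = 30.5176 ppm of full scale.

30.52 ppm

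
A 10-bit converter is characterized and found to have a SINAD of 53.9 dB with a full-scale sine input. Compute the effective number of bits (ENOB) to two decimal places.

ENOB = (SINAD − 1.76) / 6.02 = (53.9 − 1.76)/6.02 = 8.661.

8.66 bits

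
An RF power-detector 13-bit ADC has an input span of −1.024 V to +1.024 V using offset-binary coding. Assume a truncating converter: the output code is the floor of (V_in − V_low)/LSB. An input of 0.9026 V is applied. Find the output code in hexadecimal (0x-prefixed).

code 0x1E1A (decimal 7706)

With 8192 levels over 2.048 V, one step is 250.00 µV.
(0.9026 − (−1.024)) / 0.00025 = 7706.400 LSBs.
So the output code is 7706.
In hexadecimal (0x-prefixed): 0x1E1A.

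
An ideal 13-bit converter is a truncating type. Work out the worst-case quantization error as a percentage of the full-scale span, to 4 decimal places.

Truncating → worst-case error = 1 LSB = V_FS/2^13, so 100/8192 = 0.012207 % of full scale.

0.0122 %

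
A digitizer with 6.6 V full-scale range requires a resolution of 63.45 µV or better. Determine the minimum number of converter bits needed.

Number of steps required ≥ 6.6 V / 63.45 µV = 104018.91.
Need 2^N ≥ 104018.91; 2^16 = 65536, 2^17 = 131072.
Minimum N = 17.

17 bits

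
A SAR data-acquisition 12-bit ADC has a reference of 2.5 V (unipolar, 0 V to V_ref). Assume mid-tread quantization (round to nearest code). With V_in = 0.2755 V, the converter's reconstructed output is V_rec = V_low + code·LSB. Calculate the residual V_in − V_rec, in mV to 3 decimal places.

LSB = 2.5/2^12 = 0.610 mV.
Scaled input = 451.3792 LSBs, so code = 451.
V_rec = 0 + 451·0.000610352 = 0.27526855 V.
Error = 0.2755 − 0.27526855 = 0.000231445 V = 0.231 mV.

0.231 mV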